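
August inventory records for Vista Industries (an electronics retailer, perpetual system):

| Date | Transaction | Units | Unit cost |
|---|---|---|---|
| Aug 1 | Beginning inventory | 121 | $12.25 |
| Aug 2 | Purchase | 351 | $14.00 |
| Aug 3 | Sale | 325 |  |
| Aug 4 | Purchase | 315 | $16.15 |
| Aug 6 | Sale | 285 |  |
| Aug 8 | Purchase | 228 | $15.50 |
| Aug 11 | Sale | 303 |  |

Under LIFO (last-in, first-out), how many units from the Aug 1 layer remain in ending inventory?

102

Aug 3, 325 sold [LIFO — newest first]: 325 @ $14.00 = $4,550.00
Aug 6, 285 sold [LIFO — newest first]: 285 @ $16.15 = $4,602.75
Aug 11, 303 sold [LIFO — newest first]: 228 @ $15.50 + 30 @ $16.15 + 26 @ $14.00 + 19 @ $12.25 = $4,615.25
Total COGS = $4,550.00 + $4,602.75 + $4,615.25 = $13,768.00
Ending inventory: 102 @ $12.25 = $1,249.50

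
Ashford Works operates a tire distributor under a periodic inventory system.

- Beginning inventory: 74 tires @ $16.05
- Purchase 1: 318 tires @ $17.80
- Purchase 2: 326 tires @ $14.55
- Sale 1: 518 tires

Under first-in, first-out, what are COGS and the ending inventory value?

COGS = $8,681.40; ending inventory = $2,910.00

Sale 1 (518) [FIFO — oldest first]: 74 @ $16.05 + 318 @ $17.80 + 126 @ $14.55 = $8,681.40
Ending inventory: 200 @ $14.55 = $2,910.00
Check: goods available $11,591.40 = COGS $8,681.40 + ending $2,910.00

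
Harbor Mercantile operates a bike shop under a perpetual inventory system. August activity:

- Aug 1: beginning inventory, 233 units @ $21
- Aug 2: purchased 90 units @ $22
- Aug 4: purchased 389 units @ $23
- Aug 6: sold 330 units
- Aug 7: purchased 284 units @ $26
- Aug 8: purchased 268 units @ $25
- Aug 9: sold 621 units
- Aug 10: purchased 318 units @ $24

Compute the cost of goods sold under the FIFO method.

COGS = $22,034

Aug 6, 330 sold [FIFO — oldest first]: 233 @ $21 + 90 @ $22 + 7 @ $23 = $7,034
Aug 9, 621 sold [FIFO — oldest first]: 382 @ $23 + 239 @ $26 = $15,000
Total COGS = $7,034 + $15,000 = $22,034
Ending inventory: 45 @ $26 + 268 @ $25 + 318 @ $24 = $15,502
Check: goods available $37,536 = COGS $22,034 + ending $15,502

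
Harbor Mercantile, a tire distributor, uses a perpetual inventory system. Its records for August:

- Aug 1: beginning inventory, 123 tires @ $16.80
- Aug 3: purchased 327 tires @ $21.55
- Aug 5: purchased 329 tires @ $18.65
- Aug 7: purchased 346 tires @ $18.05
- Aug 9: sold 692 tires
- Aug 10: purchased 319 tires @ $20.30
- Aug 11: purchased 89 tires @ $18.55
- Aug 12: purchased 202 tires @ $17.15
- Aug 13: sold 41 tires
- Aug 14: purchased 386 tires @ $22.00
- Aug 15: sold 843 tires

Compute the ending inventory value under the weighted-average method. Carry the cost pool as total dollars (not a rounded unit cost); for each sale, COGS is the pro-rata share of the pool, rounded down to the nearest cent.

After Aug 1: 123 on hand, pool $2,066.40 (≈ $16.8000 each)
After Aug 3: 450 on hand, pool $9,113.25 (≈ $20.2517 each)
After Aug 5: 779 on hand, pool $15,249.10 (≈ $19.5752 each)
After Aug 7: 1125 on hand, pool $21,494.40 (≈ $19.1061 each)
Aug 9, sell 692: 692/1125 × $21,494.40 → $13,221.44
After Aug 10: 752 on hand, pool $14,748.66 (≈ $19.6126 each)
After Aug 11: 841 on hand, pool $16,399.61 (≈ $19.5001 each)
After Aug 12: 1043 on hand, pool $19,863.91 (≈ $19.0450 each)
Aug 13, sell 41: 41/1043 × $19,863.91 → $780.84
After Aug 14: 1388 on hand, pool $27,575.07 (≈ $19.8668 each)
Aug 15, sell 843: 843/1388 × $27,575.07 → $16,747.68
Total COGS = $13,221.44 + $780.84 + $16,747.68 = $30,749.96
Ending inventory (cost pool remaining) = $10,827.39

Ending inventory = $10,827.39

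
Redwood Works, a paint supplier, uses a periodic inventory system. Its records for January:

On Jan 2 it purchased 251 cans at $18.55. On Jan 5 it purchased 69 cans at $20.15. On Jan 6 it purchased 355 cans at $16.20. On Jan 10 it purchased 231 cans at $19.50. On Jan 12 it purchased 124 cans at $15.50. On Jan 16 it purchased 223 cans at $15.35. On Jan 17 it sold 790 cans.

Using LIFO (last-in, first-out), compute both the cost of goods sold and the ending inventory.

Jan 17, 790 sold [LIFO — newest first]: 223 @ $15.35 + 124 @ $15.50 + 231 @ $19.50 + 212 @ $16.20 = $13,283.95
Ending inventory: 251 @ $18.55 + 69 @ $20.15 + 143 @ $16.20 = $8,363.00

COGS = $13,283.95; ending inventory = $8,363.00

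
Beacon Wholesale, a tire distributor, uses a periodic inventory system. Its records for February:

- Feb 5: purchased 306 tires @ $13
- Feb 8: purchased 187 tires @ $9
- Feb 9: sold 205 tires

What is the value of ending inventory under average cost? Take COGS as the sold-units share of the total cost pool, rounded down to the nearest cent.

Ending inventory = $3,307.04

Feb 9, sell 205: 205/493 × $5,661.00 → $2,353.96
Ending inventory (cost pool remaining) = $3,307.04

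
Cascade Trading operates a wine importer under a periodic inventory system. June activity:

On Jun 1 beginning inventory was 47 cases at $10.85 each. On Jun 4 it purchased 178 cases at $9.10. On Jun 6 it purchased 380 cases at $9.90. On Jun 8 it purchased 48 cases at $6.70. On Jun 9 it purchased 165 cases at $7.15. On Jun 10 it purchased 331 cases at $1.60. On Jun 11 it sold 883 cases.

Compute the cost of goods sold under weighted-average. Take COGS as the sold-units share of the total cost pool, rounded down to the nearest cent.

COGS = $6,088.55

Jun 11, sell 883: 883/1149 × $7,922.70 → $6,088.55
Ending inventory (cost pool remaining) = $1,834.15
Check: goods available $7,922.70 = COGS $6,088.55 + ending $1,834.15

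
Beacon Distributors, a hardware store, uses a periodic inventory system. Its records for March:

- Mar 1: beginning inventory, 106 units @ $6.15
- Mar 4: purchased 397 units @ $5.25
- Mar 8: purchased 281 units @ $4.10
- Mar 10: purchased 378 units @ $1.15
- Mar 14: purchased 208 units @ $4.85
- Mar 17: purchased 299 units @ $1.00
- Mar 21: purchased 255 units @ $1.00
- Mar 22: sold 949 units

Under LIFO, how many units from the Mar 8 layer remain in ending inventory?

281

Mar 22, 949 sold [LIFO — newest first]: 255 @ $1.00 + 299 @ $1.00 + 208 @ $4.85 + 187 @ $1.15 = $1,777.85
Ending inventory: 106 @ $6.15 + 397 @ $5.25 + 281 @ $4.10 + 191 @ $1.15 = $4,107.90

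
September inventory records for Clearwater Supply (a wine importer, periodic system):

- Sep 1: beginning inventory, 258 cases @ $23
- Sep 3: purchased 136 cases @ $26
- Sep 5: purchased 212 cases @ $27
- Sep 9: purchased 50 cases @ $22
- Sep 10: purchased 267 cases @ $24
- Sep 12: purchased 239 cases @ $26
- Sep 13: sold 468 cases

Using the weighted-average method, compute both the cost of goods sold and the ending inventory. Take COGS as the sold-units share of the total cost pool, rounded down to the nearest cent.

Sep 13, sell 468: 468/1162 × $28,916.00 → $11,646.03
Ending inventory (cost pool remaining) = $17,269.97
Check: goods available $28,916.00 = COGS $11,646.03 + ending $17,269.97

COGS = $11,646.03; ending inventory = $17,269.97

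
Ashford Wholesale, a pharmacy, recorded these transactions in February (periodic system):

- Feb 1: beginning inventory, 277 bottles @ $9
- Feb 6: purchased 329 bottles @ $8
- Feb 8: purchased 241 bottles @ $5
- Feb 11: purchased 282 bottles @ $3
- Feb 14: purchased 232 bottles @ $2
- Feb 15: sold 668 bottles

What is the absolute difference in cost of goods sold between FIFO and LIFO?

FIFO COGS: 277 @ $9 + 329 @ $8 + 62 @ $5 = $5,435
LIFO COGS: 232 @ $2 + 282 @ $3 + 154 @ $5 = $2,080
Difference = |$5,435 − $2,080| = $3,355

$3,355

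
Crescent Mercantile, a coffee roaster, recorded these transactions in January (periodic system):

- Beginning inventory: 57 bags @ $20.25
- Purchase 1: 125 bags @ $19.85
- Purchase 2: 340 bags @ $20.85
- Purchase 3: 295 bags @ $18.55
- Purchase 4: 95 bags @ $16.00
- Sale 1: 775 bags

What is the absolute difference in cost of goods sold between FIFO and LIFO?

$443.15

FIFO COGS: 57 @ $20.25 + 125 @ $19.85 + 340 @ $20.85 + 253 @ $18.55 = $15,417.65
LIFO COGS: 95 @ $16.00 + 295 @ $18.55 + 340 @ $20.85 + 45 @ $19.85 = $14,974.50
Difference = |$15,417.65 − $14,974.50| = $443.15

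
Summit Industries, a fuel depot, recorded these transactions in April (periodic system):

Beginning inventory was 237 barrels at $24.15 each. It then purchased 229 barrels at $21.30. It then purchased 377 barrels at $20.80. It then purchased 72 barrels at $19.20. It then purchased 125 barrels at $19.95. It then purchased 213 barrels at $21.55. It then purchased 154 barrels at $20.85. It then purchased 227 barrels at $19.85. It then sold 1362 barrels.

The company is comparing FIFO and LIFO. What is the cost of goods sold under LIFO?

FIFO COGS: 237 @ $24.15 + 229 @ $21.30 + 377 @ $20.80 + 72 @ $19.20 + 125 @ $19.95 + 213 @ $21.55 + 109 @ $20.85 = $29,181.80
LIFO COGS: 227 @ $19.85 + 154 @ $20.85 + 213 @ $21.55 + 125 @ $19.95 + 72 @ $19.20 + 377 @ $20.80 + 194 @ $21.30 = $28,156.95

COGS = $28,156.95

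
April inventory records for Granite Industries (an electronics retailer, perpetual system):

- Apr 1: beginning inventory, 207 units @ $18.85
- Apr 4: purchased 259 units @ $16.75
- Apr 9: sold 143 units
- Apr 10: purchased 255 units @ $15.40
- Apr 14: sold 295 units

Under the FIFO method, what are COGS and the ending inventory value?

COGS = $7,771.20; ending inventory = $4,396.00

Apr 9, 143 sold [FIFO — oldest first]: 143 @ $18.85 = $2,695.55
Apr 14, 295 sold [FIFO — oldest first]: 64 @ $18.85 + 231 @ $16.75 = $5,075.65
Total COGS = $2,695.55 + $5,075.65 = $7,771.20
Ending inventory: 28 @ $16.75 + 255 @ $15.40 = $4,396.00
Check: goods available $12,167.20 = COGS $7,771.20 + ending $4,396.00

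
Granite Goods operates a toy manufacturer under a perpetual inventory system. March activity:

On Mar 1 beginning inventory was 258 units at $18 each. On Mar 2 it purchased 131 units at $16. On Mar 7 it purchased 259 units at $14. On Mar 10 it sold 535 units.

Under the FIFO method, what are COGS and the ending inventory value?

Mar 10, 535 sold [FIFO — oldest first]: 258 @ $18 + 131 @ $16 + 146 @ $14 = $8,784
Ending inventory: 113 @ $14 = $1,582

COGS = $8,784; ending inventory = $1,582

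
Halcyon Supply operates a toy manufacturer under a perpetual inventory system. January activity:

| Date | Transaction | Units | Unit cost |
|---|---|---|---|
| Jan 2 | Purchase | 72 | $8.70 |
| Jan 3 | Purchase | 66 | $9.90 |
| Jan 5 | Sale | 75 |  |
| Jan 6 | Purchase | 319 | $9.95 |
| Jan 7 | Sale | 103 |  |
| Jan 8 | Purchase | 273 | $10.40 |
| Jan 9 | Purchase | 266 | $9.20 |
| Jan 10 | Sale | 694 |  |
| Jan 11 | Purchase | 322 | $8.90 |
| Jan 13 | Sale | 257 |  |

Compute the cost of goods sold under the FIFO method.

COGS = $10,923.95

Jan 5, 75 sold [FIFO — oldest first]: 72 @ $8.70 + 3 @ $9.90 = $656.10
Jan 7, 103 sold [FIFO — oldest first]: 63 @ $9.90 + 40 @ $9.95 = $1,021.70
Jan 10, 694 sold [FIFO — oldest first]: 279 @ $9.95 + 273 @ $10.40 + 142 @ $9.20 = $6,921.65
Jan 13, 257 sold [FIFO — oldest first]: 124 @ $9.20 + 133 @ $8.90 = $2,324.50
Total COGS = $656.10 + $1,021.70 + $6,921.65 + $2,324.50 = $10,923.95
Ending inventory: 189 @ $8.90 = $1,682.10
Check: goods available $12,606.05 = COGS $10,923.95 + ending $1,682.10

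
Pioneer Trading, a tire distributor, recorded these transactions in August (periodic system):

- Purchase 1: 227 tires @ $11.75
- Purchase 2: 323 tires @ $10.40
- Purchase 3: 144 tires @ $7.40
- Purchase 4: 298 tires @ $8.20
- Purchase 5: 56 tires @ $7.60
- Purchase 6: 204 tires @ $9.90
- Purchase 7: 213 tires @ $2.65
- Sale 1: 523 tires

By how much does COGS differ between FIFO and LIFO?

FIFO COGS: 227 @ $11.75 + 296 @ $10.40 = $5,745.65
LIFO COGS: 213 @ $2.65 + 204 @ $9.90 + 56 @ $7.60 + 50 @ $8.20 = $3,419.65
Difference = |$5,745.65 − $3,419.65| = $2,326.00

$2,326.00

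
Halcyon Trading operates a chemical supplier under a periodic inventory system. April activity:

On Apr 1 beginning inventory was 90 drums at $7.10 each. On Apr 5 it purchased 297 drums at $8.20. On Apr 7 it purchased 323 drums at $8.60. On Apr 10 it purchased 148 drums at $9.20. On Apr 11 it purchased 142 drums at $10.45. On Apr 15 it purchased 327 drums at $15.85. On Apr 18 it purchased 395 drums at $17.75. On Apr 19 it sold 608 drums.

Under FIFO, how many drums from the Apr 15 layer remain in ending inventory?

Apr 19, 608 sold [FIFO — oldest first]: 90 @ $7.10 + 297 @ $8.20 + 221 @ $8.60 = $4,975.00
Ending inventory: 102 @ $8.60 + 148 @ $9.20 + 142 @ $10.45 + 327 @ $15.85 + 395 @ $17.75 = $15,916.90
Check: goods available $20,891.90 = COGS $4,975.00 + ending $15,916.90

327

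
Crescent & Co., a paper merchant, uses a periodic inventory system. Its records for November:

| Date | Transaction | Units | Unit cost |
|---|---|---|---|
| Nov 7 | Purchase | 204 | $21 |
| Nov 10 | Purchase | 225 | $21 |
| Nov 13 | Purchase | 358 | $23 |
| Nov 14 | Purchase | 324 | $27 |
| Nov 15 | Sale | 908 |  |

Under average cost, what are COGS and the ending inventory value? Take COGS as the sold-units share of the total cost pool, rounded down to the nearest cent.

COGS = $21,241.96; ending inventory = $4,749.04

Nov 15, sell 908: 908/1111 × $25,991.00 → $21,241.96
Ending inventory (cost pool remaining) = $4,749.04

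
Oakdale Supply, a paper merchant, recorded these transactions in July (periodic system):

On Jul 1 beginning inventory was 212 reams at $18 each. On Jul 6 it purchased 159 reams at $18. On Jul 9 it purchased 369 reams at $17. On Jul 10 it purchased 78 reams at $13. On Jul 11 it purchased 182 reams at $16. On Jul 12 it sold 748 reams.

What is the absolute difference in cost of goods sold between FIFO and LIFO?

FIFO COGS: 212 @ $18 + 159 @ $18 + 369 @ $17 + 8 @ $13 = $13,055
LIFO COGS: 182 @ $16 + 78 @ $13 + 369 @ $17 + 119 @ $18 = $12,341
Difference = |$13,055 − $12,341| = $714

$714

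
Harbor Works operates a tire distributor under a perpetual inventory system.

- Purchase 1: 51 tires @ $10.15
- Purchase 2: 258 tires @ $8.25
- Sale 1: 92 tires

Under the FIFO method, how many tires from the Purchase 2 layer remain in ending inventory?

Sale 1 (92) [FIFO — oldest first]: 51 @ $10.15 + 41 @ $8.25 = $855.90
Ending inventory: 217 @ $8.25 = $1,790.25
Check: goods available $2,646.15 = COGS $855.90 + ending $1,790.25

217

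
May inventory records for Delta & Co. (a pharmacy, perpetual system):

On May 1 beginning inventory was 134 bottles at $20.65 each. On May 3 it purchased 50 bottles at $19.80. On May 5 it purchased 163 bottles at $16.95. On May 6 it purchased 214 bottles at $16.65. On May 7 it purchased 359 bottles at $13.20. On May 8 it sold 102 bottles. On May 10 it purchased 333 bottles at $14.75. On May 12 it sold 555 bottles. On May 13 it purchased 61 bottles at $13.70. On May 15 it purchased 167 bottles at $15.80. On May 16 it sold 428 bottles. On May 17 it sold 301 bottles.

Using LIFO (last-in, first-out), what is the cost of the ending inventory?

May 8, 102 sold [LIFO — newest first]: 102 @ $13.20 = $1,346.40
May 12, 555 sold [LIFO — newest first]: 333 @ $14.75 + 222 @ $13.20 = $7,842.15
May 16, 428 sold [LIFO — newest first]: 167 @ $15.80 + 61 @ $13.70 + 35 @ $13.20 + 165 @ $16.65 = $6,683.55
May 17, 301 sold [LIFO — newest first]: 49 @ $16.65 + 163 @ $16.95 + 50 @ $19.80 + 39 @ $20.65 = $5,374.05
Total COGS = $1,346.40 + $7,842.15 + $6,683.55 + $5,374.05 = $21,246.15
Ending inventory: 95 @ $20.65 = $1,961.75

Ending inventory = $1,961.75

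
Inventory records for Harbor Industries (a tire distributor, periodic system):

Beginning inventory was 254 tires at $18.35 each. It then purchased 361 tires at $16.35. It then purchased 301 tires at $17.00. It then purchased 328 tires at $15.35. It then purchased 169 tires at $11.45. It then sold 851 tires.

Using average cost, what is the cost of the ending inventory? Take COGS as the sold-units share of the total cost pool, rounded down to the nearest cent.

Ending inventory = $9,008.75

Sale 1, sell 851: 851/1413 × $22,650.10 → $13,641.35
Ending inventory (cost pool remaining) = $9,008.75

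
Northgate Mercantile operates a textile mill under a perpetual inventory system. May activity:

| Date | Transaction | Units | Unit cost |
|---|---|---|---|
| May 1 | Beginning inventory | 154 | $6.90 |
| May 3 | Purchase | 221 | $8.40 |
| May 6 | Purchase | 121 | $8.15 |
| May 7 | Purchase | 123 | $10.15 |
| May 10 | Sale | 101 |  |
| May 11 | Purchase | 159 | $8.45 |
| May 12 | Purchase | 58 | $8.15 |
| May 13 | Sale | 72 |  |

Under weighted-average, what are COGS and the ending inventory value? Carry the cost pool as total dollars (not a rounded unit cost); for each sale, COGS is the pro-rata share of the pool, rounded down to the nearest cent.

COGS = $1,441.27; ending inventory = $5,528.58

After May 1: 154 on hand, pool $1,062.60 (≈ $6.9000 each)
After May 3: 375 on hand, pool $2,919.00 (≈ $7.7840 each)
After May 6: 496 on hand, pool $3,905.15 (≈ $7.8733 each)
After May 7: 619 on hand, pool $5,153.60 (≈ $8.3257 each)
May 10, sell 101: 101/619 × $5,153.60 → $840.89
After May 11: 677 on hand, pool $5,656.26 (≈ $8.3549 each)
After May 12: 735 on hand, pool $6,128.96 (≈ $8.3387 each)
May 13, sell 72: 72/735 × $6,128.96 → $600.38
Total COGS = $840.89 + $600.38 = $1,441.27
Ending inventory (cost pool remaining) = $5,528.58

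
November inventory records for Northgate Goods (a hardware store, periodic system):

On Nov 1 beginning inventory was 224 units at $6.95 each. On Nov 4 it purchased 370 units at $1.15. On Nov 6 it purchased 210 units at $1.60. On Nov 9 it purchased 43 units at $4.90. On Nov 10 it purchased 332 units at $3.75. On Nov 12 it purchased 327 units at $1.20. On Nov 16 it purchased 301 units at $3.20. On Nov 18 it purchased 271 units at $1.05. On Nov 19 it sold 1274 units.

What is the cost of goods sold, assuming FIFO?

Nov 19, 1274 sold [FIFO — oldest first]: 224 @ $6.95 + 370 @ $1.15 + 210 @ $1.60 + 43 @ $4.90 + 332 @ $3.75 + 95 @ $1.20 = $3,888.00
Ending inventory: 232 @ $1.20 + 301 @ $3.20 + 271 @ $1.05 = $1,526.15

COGS = $3,888.00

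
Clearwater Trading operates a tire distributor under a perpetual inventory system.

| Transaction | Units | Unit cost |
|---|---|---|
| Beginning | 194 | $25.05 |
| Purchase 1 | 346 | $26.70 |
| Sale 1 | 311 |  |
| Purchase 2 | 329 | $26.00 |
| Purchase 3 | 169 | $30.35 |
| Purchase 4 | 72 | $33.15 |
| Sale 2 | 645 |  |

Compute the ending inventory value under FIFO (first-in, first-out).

Sale 1 (311) [FIFO — oldest first]: 194 @ $25.05 + 117 @ $26.70 = $7,983.60
Sale 2 (645) [FIFO — oldest first]: 229 @ $26.70 + 329 @ $26.00 + 87 @ $30.35 = $17,308.75
Total COGS = $7,983.60 + $17,308.75 = $25,292.35
Ending inventory: 82 @ $30.35 + 72 @ $33.15 = $4,875.50

Ending inventory = $4,875.50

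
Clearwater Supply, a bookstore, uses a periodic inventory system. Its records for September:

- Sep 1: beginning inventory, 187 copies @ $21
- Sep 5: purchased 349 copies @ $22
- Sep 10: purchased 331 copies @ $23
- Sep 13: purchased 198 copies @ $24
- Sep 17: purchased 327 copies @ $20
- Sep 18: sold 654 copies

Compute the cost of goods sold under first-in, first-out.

Sep 18, 654 sold [FIFO — oldest first]: 187 @ $21 + 349 @ $22 + 118 @ $23 = $14,319
Ending inventory: 213 @ $23 + 198 @ $24 + 327 @ $20 = $16,191

COGS = $14,319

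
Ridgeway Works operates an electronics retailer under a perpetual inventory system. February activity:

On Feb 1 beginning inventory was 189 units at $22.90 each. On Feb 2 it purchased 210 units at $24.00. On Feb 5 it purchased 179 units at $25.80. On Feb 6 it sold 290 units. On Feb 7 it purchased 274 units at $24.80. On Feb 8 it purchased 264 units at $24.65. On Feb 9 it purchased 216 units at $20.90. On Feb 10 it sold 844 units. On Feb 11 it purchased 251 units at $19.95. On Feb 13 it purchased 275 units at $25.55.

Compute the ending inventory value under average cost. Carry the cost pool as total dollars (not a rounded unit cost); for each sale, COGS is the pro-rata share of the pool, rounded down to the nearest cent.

After Feb 1: 189 on hand, pool $4,328.10 (≈ $22.9000 each)
After Feb 2: 399 on hand, pool $9,368.10 (≈ $23.4789 each)
After Feb 5: 578 on hand, pool $13,986.30 (≈ $24.1978 each)
Feb 6, sell 290: 290/578 × $13,986.30 → $7,017.34
After Feb 7: 562 on hand, pool $13,764.16 (≈ $24.4914 each)
After Feb 8: 826 on hand, pool $20,271.76 (≈ $24.5421 each)
After Feb 9: 1042 on hand, pool $24,786.16 (≈ $23.7871 each)
Feb 10, sell 844: 844/1042 × $24,786.16 → $20,076.31
After Feb 11: 449 on hand, pool $9,717.30 (≈ $21.6421 each)
After Feb 13: 724 on hand, pool $16,743.55 (≈ $23.1265 each)
Total COGS = $7,017.34 + $20,076.31 = $27,093.65
Ending inventory (cost pool remaining) = $16,743.55

Ending inventory = $16,743.55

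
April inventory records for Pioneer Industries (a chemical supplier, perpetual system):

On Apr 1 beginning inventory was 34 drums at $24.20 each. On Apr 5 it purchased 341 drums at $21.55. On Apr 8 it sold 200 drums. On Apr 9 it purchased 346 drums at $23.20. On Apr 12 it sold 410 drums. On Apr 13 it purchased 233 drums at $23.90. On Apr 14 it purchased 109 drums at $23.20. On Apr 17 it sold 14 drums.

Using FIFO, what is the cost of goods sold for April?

COGS = $13,948.15

Apr 8, 200 sold [FIFO — oldest first]: 34 @ $24.20 + 166 @ $21.55 = $4,400.10
Apr 12, 410 sold [FIFO — oldest first]: 175 @ $21.55 + 235 @ $23.20 = $9,223.25
Apr 17, 14 sold [FIFO — oldest first]: 14 @ $23.20 = $324.80
Total COGS = $4,400.10 + $9,223.25 + $324.80 = $13,948.15
Ending inventory: 97 @ $23.20 + 233 @ $23.90 + 109 @ $23.20 = $10,347.90
Check: goods available $24,296.05 = COGS $13,948.15 + ending $10,347.90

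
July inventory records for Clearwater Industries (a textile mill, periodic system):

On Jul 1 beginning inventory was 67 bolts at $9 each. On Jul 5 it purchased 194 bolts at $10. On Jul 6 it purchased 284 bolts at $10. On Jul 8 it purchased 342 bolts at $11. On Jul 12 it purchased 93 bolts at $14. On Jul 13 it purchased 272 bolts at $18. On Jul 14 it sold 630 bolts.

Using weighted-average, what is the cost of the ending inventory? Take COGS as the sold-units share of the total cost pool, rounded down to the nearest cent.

Ending inventory = $7,622.49

Jul 14, sell 630: 630/1252 × $15,343.00 → $7,720.51
Ending inventory (cost pool remaining) = $7,622.49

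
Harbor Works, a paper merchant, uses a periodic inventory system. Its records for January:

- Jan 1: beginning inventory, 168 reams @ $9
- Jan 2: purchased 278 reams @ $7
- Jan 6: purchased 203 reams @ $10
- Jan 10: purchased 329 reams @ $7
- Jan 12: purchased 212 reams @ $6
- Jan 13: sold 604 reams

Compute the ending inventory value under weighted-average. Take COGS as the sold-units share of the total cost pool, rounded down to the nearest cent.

Ending inventory = $4,462.96

Jan 13, sell 604: 604/1190 × $9,063.00 → $4,600.04
Ending inventory (cost pool remaining) = $4,462.96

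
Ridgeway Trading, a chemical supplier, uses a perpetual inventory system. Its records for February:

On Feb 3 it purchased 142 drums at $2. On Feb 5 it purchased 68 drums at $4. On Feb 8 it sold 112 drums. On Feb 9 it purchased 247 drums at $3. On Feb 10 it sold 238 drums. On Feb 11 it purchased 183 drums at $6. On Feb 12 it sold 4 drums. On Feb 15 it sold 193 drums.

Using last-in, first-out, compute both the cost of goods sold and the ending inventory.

Feb 8, 112 sold [LIFO — newest first]: 68 @ $4 + 44 @ $2 = $360
Feb 10, 238 sold [LIFO — newest first]: 238 @ $3 = $714
Feb 12, 4 sold [LIFO — newest first]: 4 @ $6 = $24
Feb 15, 193 sold [LIFO — newest first]: 179 @ $6 + 9 @ $3 + 5 @ $2 = $1,111
Total COGS = $360 + $714 + $24 + $1,111 = $2,209
Ending inventory: 93 @ $2 = $186
Check: goods available $2,395 = COGS $2,209 + ending $186

COGS = $2,209; ending inventory = $186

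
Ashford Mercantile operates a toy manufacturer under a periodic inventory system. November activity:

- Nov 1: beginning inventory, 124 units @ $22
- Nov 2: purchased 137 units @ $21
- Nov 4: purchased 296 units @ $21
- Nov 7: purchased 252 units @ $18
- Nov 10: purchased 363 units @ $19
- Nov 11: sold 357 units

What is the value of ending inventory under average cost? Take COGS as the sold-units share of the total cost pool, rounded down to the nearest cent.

Nov 11, sell 357: 357/1172 × $23,254.00 → $7,083.34
Ending inventory (cost pool remaining) = $16,170.66

Ending inventory = $16,170.66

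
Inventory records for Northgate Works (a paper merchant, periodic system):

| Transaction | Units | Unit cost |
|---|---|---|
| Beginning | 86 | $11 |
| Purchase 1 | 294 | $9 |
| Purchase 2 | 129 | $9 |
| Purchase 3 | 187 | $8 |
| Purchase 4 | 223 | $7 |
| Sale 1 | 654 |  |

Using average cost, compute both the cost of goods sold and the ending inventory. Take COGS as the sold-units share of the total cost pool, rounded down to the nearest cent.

Sale 1, sell 654: 654/919 × $7,810.00 → $5,557.93
Ending inventory (cost pool remaining) = $2,252.07
Check: goods available $7,810.00 = COGS $5,557.93 + ending $2,252.07

COGS = $5,557.93; ending inventory = $2,252.07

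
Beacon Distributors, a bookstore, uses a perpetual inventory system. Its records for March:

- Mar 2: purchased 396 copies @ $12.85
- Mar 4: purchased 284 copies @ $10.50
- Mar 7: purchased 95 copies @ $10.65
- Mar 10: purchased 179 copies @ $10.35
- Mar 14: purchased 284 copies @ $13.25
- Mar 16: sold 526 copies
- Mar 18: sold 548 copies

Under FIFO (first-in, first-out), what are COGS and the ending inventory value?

Mar 16, 526 sold [FIFO — oldest first]: 396 @ $12.85 + 130 @ $10.50 = $6,453.60
Mar 18, 548 sold [FIFO — oldest first]: 154 @ $10.50 + 95 @ $10.65 + 179 @ $10.35 + 120 @ $13.25 = $6,071.40
Total COGS = $6,453.60 + $6,071.40 = $12,525.00
Ending inventory: 164 @ $13.25 = $2,173.00

COGS = $12,525.00; ending inventory = $2,173.00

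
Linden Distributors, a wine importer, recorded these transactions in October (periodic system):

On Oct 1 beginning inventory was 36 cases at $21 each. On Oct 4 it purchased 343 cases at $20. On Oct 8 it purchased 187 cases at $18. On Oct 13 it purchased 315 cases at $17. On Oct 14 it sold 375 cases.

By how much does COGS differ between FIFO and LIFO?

FIFO COGS: 36 @ $21 + 339 @ $20 = $7,536
LIFO COGS: 315 @ $17 + 60 @ $18 = $6,435
Difference = |$7,536 − $6,435| = $1,101

$1,101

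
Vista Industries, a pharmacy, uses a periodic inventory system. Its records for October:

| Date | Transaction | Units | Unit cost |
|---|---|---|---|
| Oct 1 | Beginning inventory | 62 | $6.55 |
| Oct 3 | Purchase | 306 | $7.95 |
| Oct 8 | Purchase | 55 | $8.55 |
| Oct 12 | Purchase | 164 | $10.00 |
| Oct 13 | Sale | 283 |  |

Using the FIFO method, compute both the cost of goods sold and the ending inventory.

COGS = $2,163.05; ending inventory = $2,786.00

Oct 13, 283 sold [FIFO — oldest first]: 62 @ $6.55 + 221 @ $7.95 = $2,163.05
Ending inventory: 85 @ $7.95 + 55 @ $8.55 + 164 @ $10.00 = $2,786.00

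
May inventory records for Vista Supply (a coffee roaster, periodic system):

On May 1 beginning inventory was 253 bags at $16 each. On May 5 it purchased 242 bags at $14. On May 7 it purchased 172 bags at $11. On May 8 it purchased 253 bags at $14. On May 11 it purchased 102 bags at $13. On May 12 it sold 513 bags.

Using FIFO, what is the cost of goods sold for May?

COGS = $7,634

May 12, 513 sold [FIFO — oldest first]: 253 @ $16 + 242 @ $14 + 18 @ $11 = $7,634
Ending inventory: 154 @ $11 + 253 @ $14 + 102 @ $13 = $6,562
Check: goods available $14,196 = COGS $7,634 + ending $6,562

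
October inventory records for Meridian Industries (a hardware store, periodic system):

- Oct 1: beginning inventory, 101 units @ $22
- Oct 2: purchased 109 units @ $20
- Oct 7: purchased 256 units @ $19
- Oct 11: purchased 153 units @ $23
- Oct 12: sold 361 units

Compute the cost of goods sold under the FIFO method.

Oct 12, 361 sold [FIFO — oldest first]: 101 @ $22 + 109 @ $20 + 151 @ $19 = $7,271
Ending inventory: 105 @ $19 + 153 @ $23 = $5,514
Check: goods available $12,785 = COGS $7,271 + ending $5,514

COGS = $7,271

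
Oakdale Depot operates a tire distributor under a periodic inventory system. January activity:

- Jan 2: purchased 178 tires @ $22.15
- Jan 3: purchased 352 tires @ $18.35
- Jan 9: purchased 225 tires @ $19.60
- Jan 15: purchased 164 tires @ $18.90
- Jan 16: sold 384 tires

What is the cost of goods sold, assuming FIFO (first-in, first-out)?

COGS = $7,722.80

Jan 16, 384 sold [FIFO — oldest first]: 178 @ $22.15 + 206 @ $18.35 = $7,722.80
Ending inventory: 146 @ $18.35 + 225 @ $19.60 + 164 @ $18.90 = $10,188.70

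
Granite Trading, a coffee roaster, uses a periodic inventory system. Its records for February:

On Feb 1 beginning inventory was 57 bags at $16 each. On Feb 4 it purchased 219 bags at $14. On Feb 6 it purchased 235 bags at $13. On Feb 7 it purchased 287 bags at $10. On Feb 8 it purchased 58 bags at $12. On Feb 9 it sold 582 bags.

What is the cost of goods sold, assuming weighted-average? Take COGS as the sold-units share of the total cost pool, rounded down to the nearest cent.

COGS = $7,206.32

Feb 9, sell 582: 582/856 × $10,599.00 → $7,206.32
Ending inventory (cost pool remaining) = $3,392.68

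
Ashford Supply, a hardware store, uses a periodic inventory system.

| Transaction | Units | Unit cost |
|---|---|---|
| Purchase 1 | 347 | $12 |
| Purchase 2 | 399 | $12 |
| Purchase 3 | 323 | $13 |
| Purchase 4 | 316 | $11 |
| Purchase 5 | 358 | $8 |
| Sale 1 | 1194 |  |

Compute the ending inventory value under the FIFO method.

Ending inventory = $4,965

Sale 1 (1194) [FIFO — oldest first]: 347 @ $12 + 399 @ $12 + 323 @ $13 + 125 @ $11 = $14,526
Ending inventory: 191 @ $11 + 358 @ $8 = $4,965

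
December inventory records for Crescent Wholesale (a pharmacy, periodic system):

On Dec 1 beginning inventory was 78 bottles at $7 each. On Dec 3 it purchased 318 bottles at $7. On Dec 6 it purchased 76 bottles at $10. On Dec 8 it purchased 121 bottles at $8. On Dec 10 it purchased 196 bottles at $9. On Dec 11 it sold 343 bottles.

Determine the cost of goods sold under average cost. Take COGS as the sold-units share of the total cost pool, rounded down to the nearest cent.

Dec 11, sell 343: 343/789 × $6,264.00 → $2,723.13
Ending inventory (cost pool remaining) = $3,540.87
Check: goods available $6,264.00 = COGS $2,723.13 + ending $3,540.87

COGS = $2,723.13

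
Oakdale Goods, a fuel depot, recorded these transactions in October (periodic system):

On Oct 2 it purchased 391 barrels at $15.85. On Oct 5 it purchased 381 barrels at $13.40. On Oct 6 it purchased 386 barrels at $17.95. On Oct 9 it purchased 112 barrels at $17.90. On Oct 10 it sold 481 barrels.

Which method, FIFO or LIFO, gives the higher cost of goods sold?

FIFO COGS: 391 @ $15.85 + 90 @ $13.40 = $7,403.35
LIFO COGS: 112 @ $17.90 + 369 @ $17.95 = $8,628.35

LIFO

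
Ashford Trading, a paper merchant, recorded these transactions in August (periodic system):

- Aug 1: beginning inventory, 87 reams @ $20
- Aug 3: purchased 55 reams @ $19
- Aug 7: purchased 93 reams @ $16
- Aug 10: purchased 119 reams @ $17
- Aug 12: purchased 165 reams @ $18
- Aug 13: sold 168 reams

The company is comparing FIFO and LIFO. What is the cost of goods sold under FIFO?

FIFO COGS: 87 @ $20 + 55 @ $19 + 26 @ $16 = $3,201
LIFO COGS: 165 @ $18 + 3 @ $17 = $3,021

COGS = $3,201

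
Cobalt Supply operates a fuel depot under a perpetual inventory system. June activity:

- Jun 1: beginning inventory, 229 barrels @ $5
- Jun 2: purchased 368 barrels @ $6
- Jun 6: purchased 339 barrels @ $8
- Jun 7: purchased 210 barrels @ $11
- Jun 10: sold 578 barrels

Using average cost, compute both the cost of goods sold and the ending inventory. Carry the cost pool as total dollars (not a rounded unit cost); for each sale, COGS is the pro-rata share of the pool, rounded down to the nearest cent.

COGS = $4,224.04; ending inventory = $4,150.96

After Jun 1: 229 on hand, pool $1,145.00 (≈ $5.0000 each)
After Jun 2: 597 on hand, pool $3,353.00 (≈ $5.6164 each)
After Jun 6: 936 on hand, pool $6,065.00 (≈ $6.4797 each)
After Jun 7: 1146 on hand, pool $8,375.00 (≈ $7.3080 each)
Jun 10, sell 578: 578/1146 × $8,375.00 → $4,224.04
Ending inventory (cost pool remaining) = $4,150.96
Check: goods available $8,375.00 = COGS $4,224.04 + ending $4,150.96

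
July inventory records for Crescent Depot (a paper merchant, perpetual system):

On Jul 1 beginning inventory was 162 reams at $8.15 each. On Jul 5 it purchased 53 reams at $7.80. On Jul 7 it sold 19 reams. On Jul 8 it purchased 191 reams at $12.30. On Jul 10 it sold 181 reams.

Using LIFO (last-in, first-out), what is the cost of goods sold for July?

COGS = $2,374.50

Jul 7, 19 sold [LIFO — newest first]: 19 @ $7.80 = $148.20
Jul 10, 181 sold [LIFO — newest first]: 181 @ $12.30 = $2,226.30
Total COGS = $148.20 + $2,226.30 = $2,374.50
Ending inventory: 162 @ $8.15 + 34 @ $7.80 + 10 @ $12.30 = $1,708.50
Check: goods available $4,083.00 = COGS $2,374.50 + ending $1,708.50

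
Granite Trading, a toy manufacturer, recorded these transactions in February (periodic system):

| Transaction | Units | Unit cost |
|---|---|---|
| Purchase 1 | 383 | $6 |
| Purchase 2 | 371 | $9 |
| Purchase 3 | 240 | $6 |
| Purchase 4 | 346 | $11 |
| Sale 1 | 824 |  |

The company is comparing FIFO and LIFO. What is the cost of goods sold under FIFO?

COGS = $6,057

FIFO COGS: 383 @ $6 + 371 @ $9 + 70 @ $6 = $6,057
LIFO COGS: 346 @ $11 + 240 @ $6 + 238 @ $9 = $7,388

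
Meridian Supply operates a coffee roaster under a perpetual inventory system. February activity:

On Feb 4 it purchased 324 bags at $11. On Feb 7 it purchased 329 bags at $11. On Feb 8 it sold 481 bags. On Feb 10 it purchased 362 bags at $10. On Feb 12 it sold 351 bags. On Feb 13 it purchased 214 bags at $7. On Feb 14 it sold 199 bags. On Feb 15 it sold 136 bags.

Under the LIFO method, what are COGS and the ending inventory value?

COGS = $11,619; ending inventory = $682

Feb 8, 481 sold [LIFO — newest first]: 329 @ $11 + 152 @ $11 = $5,291
Feb 12, 351 sold [LIFO — newest first]: 351 @ $10 = $3,510
Feb 14, 199 sold [LIFO — newest first]: 199 @ $7 = $1,393
Feb 15, 136 sold [LIFO — newest first]: 15 @ $7 + 11 @ $10 + 110 @ $11 = $1,425
Total COGS = $5,291 + $3,510 + $1,393 + $1,425 = $11,619
Ending inventory: 62 @ $11 = $682
Check: goods available $12,301 = COGS $11,619 + ending $682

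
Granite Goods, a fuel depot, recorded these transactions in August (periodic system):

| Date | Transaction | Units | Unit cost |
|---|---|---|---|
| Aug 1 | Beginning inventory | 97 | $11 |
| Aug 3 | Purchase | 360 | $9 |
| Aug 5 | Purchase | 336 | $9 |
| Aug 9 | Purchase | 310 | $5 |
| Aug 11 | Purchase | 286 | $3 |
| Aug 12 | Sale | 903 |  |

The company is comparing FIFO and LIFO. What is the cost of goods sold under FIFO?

COGS = $7,881

FIFO COGS: 97 @ $11 + 360 @ $9 + 336 @ $9 + 110 @ $5 = $7,881
LIFO COGS: 286 @ $3 + 310 @ $5 + 307 @ $9 = $5,171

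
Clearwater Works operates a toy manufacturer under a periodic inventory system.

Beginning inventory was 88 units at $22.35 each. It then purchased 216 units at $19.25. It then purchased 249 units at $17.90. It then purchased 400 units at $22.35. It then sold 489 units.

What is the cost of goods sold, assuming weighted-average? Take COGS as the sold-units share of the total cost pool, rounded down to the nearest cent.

COGS = $10,017.00

Sale 1, sell 489: 489/953 × $19,521.90 → $10,017.00
Ending inventory (cost pool remaining) = $9,504.90
Check: goods available $19,521.90 = COGS $10,017.00 + ending $9,504.90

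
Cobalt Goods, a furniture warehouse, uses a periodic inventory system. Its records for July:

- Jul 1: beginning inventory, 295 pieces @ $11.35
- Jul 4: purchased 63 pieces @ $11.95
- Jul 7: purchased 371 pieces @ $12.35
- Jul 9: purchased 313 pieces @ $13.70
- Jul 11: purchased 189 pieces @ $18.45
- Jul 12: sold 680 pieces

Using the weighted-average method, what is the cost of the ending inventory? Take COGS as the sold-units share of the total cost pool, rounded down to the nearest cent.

Ending inventory = $7,366.71

Jul 12, sell 680: 680/1231 × $16,458.10 → $9,091.39
Ending inventory (cost pool remaining) = $7,366.71
Check: goods available $16,458.10 = COGS $9,091.39 + ending $7,366.71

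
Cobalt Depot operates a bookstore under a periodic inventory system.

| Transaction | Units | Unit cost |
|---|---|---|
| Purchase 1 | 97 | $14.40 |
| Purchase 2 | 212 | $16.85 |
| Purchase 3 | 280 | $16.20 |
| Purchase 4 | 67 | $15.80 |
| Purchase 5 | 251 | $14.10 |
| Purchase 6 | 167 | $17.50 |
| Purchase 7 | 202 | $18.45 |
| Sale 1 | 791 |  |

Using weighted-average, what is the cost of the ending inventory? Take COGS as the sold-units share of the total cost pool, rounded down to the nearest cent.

Ending inventory = $7,887.75

Sale 1, sell 791: 791/1276 × $20,752.10 → $12,864.35
Ending inventory (cost pool remaining) = $7,887.75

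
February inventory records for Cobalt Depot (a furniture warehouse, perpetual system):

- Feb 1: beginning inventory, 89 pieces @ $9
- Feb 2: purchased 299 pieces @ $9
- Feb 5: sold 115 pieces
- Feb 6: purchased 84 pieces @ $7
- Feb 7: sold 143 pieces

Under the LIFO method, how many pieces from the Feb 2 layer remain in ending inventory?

Feb 5, 115 sold [LIFO — newest first]: 115 @ $9 = $1,035
Feb 7, 143 sold [LIFO — newest first]: 84 @ $7 + 59 @ $9 = $1,119
Total COGS = $1,035 + $1,119 = $2,154
Ending inventory: 89 @ $9 + 125 @ $9 = $1,926

125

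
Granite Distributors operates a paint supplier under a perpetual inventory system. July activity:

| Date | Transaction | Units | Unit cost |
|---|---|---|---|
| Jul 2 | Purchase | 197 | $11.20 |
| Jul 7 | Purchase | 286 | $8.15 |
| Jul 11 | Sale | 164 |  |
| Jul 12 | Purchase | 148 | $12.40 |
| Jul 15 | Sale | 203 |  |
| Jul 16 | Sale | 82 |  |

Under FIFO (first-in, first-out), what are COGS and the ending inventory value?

COGS = $4,260.20; ending inventory = $2,112.30

Jul 11, 164 sold [FIFO — oldest first]: 164 @ $11.20 = $1,836.80
Jul 15, 203 sold [FIFO — oldest first]: 33 @ $11.20 + 170 @ $8.15 = $1,755.10
Jul 16, 82 sold [FIFO — oldest first]: 82 @ $8.15 = $668.30
Total COGS = $1,836.80 + $1,755.10 + $668.30 = $4,260.20
Ending inventory: 34 @ $8.15 + 148 @ $12.40 = $2,112.30
Check: goods available $6,372.50 = COGS $4,260.20 + ending $2,112.30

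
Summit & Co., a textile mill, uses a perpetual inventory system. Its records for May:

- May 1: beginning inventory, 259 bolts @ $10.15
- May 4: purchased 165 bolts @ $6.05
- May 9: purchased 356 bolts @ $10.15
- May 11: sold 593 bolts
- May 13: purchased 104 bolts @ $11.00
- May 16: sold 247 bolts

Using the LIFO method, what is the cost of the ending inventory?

May 11, 593 sold [LIFO — newest first]: 356 @ $10.15 + 165 @ $6.05 + 72 @ $10.15 = $5,342.45
May 16, 247 sold [LIFO — newest first]: 104 @ $11.00 + 143 @ $10.15 = $2,595.45
Total COGS = $5,342.45 + $2,595.45 = $7,937.90
Ending inventory: 44 @ $10.15 = $446.60
Check: goods available $8,384.50 = COGS $7,937.90 + ending $446.60

Ending inventory = $446.60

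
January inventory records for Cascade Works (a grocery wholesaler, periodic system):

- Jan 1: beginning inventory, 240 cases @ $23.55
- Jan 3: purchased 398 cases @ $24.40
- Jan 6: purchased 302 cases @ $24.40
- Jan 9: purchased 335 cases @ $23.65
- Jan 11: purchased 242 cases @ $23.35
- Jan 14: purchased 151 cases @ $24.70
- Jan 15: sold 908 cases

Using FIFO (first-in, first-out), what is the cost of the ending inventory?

Ending inventory = $18,083.95

Jan 15, 908 sold [FIFO — oldest first]: 240 @ $23.55 + 398 @ $24.40 + 270 @ $24.40 = $21,951.20
Ending inventory: 32 @ $24.40 + 335 @ $23.65 + 242 @ $23.35 + 151 @ $24.70 = $18,083.95
Check: goods available $40,035.15 = COGS $21,951.20 + ending $18,083.95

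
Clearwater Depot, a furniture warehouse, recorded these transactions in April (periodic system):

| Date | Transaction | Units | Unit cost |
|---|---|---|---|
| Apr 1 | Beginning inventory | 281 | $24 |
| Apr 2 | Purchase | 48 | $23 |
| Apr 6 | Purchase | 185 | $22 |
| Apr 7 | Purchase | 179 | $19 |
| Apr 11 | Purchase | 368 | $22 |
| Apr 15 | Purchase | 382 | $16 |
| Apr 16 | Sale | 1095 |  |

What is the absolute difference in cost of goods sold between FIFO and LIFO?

FIFO COGS: 281 @ $24 + 48 @ $23 + 185 @ $22 + 179 @ $19 + 368 @ $22 + 34 @ $16 = $23,959
LIFO COGS: 382 @ $16 + 368 @ $22 + 179 @ $19 + 166 @ $22 = $21,261
Difference = |$23,959 − $21,261| = $2,698

$2,698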